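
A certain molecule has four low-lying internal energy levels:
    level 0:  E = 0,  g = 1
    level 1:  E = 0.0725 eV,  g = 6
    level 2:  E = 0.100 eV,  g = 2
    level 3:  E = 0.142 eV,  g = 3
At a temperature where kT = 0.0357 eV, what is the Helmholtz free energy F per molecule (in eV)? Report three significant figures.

Eᵢ/kT = 0, 2.0308, 2.8011, 3.9776.
Z = Σ gᵢe^(−Eᵢ/kT) = 1·e^(−0) + 6·e^(−2.0308) + 2·e^(−2.8011) + 3·e^(−3.9776) = 1.0000 + 0.78738 + 0.12149 + 0.056192 = 1.9651.
F = −kT ln Z = −0.0357 × ln(1.9651) = −0.0357 × 0.67554 = -0.0241 eV.

-0.0241 eV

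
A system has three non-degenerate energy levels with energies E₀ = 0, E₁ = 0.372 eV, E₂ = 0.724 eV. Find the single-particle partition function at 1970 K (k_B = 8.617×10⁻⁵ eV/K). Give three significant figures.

Z = 1.13

k_BT = 8.617×10⁻⁵ × 1970 K = 0.16975 eV.
Eᵢ/kT = 0, 2.1915, 4.2651.
Z = Σ e^(−Eᵢ/kT) = e^(−0) + e^(−2.1915) + e^(−4.2651) = 1.0000 + 0.11175 + 0.014050 = 1.1258.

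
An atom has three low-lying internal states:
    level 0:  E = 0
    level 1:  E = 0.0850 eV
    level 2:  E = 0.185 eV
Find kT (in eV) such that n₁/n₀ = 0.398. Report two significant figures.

0.092 eV

n₁/n₀ = exp[−(E₁−E₀)/kT] = 0.398.
⇒ (E₁−E₀)/kT = ln(1/0.398) = ln(2.513) = 0.9215.
kT = 0.0850 eV / 0.9215 = 0.092 eV.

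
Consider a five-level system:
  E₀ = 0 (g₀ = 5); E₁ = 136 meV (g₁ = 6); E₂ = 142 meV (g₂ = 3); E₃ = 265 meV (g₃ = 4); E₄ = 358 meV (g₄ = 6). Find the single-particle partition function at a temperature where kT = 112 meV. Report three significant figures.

Z = 8.25

Eᵢ/kT = 0, 1.2143, 1.2679, 2.3661, 3.1964.
Z = Σ gᵢe^(−Eᵢ/kT) = 5·e^(−0) + 6·e^(−1.2143) + 3·e^(−1.2679) + 4·e^(−2.3661) + 6·e^(−3.1964) = 5.0000 + 1.7815 + 0.84427 + 0.37538 + 0.24546 = 8.2466.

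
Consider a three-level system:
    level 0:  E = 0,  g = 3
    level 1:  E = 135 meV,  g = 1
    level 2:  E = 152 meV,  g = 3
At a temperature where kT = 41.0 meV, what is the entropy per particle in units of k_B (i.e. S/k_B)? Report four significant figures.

Eᵢ/kT = 0, 3.29268, 3.70732.
Z = Σ gᵢe^(−Eᵢ/kT) = 3·e^(−0) + 1·e^(−3.29268) + 3·e^(−3.70732) = 3.00000 + 0.0371541 + 0.0736296 = 3.11078.
⟨E⟩ = Σ EᵢPᵢ = 5.21011 meV.
S/k_B = ln Z + ⟨E⟩/kT = ln(3.11078) + 5.21011/41.0 = 1.13487 + 0.127076 = 1.262.

1.262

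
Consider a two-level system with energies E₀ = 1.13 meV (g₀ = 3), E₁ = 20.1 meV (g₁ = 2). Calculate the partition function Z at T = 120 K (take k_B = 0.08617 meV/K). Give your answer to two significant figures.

k_BT = 0.08617 × 120 K = 10.34 meV.
Eᵢ/kT = 0.1093, 1.944.
Z = Σ gᵢe^(−Eᵢ/kT) = 3·e^(−0.1093) + 2·e^(−1.944) = 2.689 + 0.2863 = 2.975.

Z = 3.0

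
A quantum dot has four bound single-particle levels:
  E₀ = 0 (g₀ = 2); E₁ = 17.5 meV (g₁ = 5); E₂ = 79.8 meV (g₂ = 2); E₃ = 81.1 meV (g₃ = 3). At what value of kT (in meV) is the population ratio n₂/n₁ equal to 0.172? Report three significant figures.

n₂/n₁ = (g₂/g₁) exp[−(E₂−E₁)/kT] = 0.172.
⇒ (E₂−E₁)/kT = ln((2/5)/0.172) = ln(2.3256) = 0.84398.
kT = 62.3 meV / 0.84398 = 73.8 meV.

73.8 meV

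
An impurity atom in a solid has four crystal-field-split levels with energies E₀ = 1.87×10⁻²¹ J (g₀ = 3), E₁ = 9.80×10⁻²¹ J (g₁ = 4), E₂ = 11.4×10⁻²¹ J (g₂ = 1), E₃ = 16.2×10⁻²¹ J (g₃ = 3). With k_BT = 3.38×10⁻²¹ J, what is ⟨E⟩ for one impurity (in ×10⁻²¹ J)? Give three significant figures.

Eᵢ/kT = 0.55325, 2.8994, 3.3728, 4.7929.
Z = Σ gᵢe^(−Eᵢ/kT) = 3·e^(−0.55325) + 4·e^(−2.8994) + 1·e^(−3.3728) + 3·e^(−4.7929) = 1.7252 + 0.22022 + 0.034293 + 0.024865 = 2.0046.
⟨E⟩ = Σ Eᵢ gᵢe^(−Eᵢ/kT) / Z = (1.87·1.7252 + 9.80·0.22022 + 11.4·0.034293 + 16.2·0.024865) / 2.0046 = 3.08 ×10⁻²¹ J.

3.08 ×10⁻²¹ J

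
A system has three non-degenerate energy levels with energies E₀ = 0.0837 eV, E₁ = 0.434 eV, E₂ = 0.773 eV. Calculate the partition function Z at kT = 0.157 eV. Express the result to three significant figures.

Eᵢ/kT = 0.53312, 2.7643, 4.9236.
Z = Σ e^(−Eᵢ/kT) = e^(−0.53312) + e^(−2.7643) + e^(−4.9236) = 0.58677 + 0.063020 + 0.0072729 = 0.65706.

Z = 0.657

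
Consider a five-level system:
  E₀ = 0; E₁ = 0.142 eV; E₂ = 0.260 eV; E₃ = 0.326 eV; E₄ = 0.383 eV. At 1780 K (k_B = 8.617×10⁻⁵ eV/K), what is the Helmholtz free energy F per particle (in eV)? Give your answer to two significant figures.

-0.089 eV

k_BT = 8.617×10⁻⁵ × 1780 K = 0.1534 eV.
Eᵢ/kT = 0, 0.9257, 1.695, 2.125, 2.497.
Z = Σ e^(−Eᵢ/kT) = e^(−0) + e^(−0.9257) + e^(−1.695) + e^(−2.125) + e^(−2.497) = 1.000 + 0.3963 + 0.1836 + 0.1194 + 0.08233 = 1.782.
F = −kT ln Z = −0.1534 × ln(1.782) = −0.1534 × 0.5777 = -0.089 eV.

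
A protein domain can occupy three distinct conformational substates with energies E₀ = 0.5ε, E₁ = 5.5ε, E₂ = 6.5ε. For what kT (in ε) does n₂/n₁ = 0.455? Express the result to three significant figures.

1.27 ε

n₂/n₁ = exp[−(E₂−E₁)/kT] = 0.455.
⇒ (E₂−E₁)/kT = ln(1/0.455) = ln(2.1978) = 0.78746.
kT = 1.0ε / 0.78746 = 1.27 ε.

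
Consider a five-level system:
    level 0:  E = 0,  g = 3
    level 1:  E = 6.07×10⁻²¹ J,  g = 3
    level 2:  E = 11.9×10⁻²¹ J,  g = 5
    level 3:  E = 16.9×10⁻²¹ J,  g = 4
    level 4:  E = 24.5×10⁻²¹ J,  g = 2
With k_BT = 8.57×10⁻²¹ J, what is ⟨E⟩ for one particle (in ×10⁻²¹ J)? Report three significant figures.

5.63 ×10⁻²¹ J

Eᵢ/kT = 0, 0.70828, 1.3886, 1.9720, 2.8588.
Z = Σ gᵢe^(−Eᵢ/kT) = 3·e^(−0) + 3·e^(−0.70828) + 5·e^(−1.3886) + 4·e^(−1.9720) + 2·e^(−2.8588) = 3.0000 + 1.4775 + 1.2471 + 0.55671 + 0.11468 = 6.3960.
⟨E⟩ = Σ Eᵢ gᵢe^(−Eᵢ/kT) / Z = (0·3.0000 + 6.07·1.4775 + 11.9·1.2471 + 16.9·0.55671 + 24.5·0.11468) / 6.3960 = 5.63 ×10⁻²¹ J.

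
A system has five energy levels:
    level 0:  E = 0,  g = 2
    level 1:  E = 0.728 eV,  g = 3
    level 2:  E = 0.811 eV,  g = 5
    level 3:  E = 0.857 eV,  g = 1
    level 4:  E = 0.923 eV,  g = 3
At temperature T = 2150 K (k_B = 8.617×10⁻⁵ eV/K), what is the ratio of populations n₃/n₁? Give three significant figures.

0.166

k_BT = 8.617×10⁻⁵ × 2150 K = 0.18527 eV.
n₃/n₁ = (g₃/g₁) exp[−(E₃−E₁)/kT] = (1/3) × exp(−(0.129 eV)/(0.18527 eV)) = (1/3) × exp(-0.69628) = 0.166.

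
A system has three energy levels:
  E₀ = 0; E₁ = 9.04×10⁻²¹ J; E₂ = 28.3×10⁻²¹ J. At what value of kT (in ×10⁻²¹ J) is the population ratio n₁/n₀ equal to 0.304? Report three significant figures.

7.59 ×10⁻²¹ J

n₁/n₀ = exp[−(E₁−E₀)/kT] = 0.304.
⇒ (E₁−E₀)/kT = ln(1/0.304) = ln(3.2895) = 1.1907.
kT = 9.04 ×10⁻²¹ J / 1.1907 = 7.59 ×10⁻²¹ J.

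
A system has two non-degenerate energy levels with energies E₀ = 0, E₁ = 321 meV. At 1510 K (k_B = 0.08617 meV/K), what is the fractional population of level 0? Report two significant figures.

0.92

k_BT = 0.08617 × 1510 K = 130.1 meV.
Eᵢ/kT = 0, 2.467.
Z = Σ e^(−Eᵢ/kT) = e^(−0) + e^(−2.467) = 1.000 + 0.08484 = 1.085.
P₀ = e^(−E₀/kT) / Z = 1.000/1.085 = 0.92.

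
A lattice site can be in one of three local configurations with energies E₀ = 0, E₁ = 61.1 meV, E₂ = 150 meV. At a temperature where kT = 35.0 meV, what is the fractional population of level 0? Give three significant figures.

Eᵢ/kT = 0, 1.7457, 4.2857.
Z = Σ e^(−Eᵢ/kT) = e^(−0) + e^(−1.7457) + e^(−4.2857) = 1.0000 + 0.17452 + 0.013764 = 1.1883.
P₀ = e^(−E₀/kT) / Z = 1.0000/1.1883 = 0.842.

0.842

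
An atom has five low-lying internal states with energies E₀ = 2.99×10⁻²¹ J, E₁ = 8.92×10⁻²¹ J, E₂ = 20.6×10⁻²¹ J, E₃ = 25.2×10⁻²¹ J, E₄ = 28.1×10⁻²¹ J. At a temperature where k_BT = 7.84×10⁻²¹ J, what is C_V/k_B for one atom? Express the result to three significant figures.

0.728

Eᵢ/kT = 0.38138, 1.1378, 2.6276, 3.2143, 3.5842.
Z = Σ e^(−Eᵢ/kT) = e^(−0.38138) + e^(−1.1378) + e^(−2.6276) + e^(−3.2143) + e^(−3.5842) = 0.68292 + 0.32052 + 0.072252 + 0.040183 + 0.027759 = 1.1436.
⟨E⟩ = 7.1546, ⟨E²⟩ = 95.930.
C_V/k_B = (⟨E²⟩ − ⟨E⟩²)/(kT)² = (95.930 − 51.188)/61.466 = 0.728.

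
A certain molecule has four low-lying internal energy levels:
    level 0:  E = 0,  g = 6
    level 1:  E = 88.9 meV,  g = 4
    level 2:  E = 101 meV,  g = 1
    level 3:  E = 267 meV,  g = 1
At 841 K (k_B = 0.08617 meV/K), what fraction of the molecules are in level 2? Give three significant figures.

k_BT = 0.08617 × 841 K = 72.469 meV.
Eᵢ/kT = 0, 1.2267, 1.3937, 3.6843.
Z = Σ gᵢe^(−Eᵢ/kT) = 6·e^(−0) + 4·e^(−1.2267) + 1·e^(−1.3937) + 1·e^(−3.6843) = 6.0000 + 1.1730 + 0.24816 + 0.025115 = 7.4463.
P₂ = g₂ e^(−E₂/kT) / Z = 0.24816/7.4463 = 0.0333.

0.0333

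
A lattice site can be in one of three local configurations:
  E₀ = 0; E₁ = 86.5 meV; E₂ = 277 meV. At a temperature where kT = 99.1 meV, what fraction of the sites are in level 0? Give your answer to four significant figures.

Eᵢ/kT = 0, 0.872856, 2.79516.
Z = Σ e^(−Eᵢ/kT) = e^(−0) + e^(−0.872856) + e^(−2.79516) = 1.00000 + 0.417757 + 0.0611051 = 1.47886.
P₀ = e^(−E₀/kT) / Z = 1.00000/1.47886 = 0.6762.

0.6762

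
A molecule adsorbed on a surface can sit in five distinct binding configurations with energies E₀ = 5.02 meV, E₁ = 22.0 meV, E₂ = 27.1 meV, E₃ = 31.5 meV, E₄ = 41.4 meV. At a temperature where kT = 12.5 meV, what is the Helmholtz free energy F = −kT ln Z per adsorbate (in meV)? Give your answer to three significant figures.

-0.876 meV

Eᵢ/kT = 0.40160, 1.7600, 2.1680, 2.5200, 3.3120.
Z = Σ e^(−Eᵢ/kT) = e^(−0.40160) + e^(−1.7600) + e^(−2.1680) + e^(−2.5200) + e^(−3.3120) = 0.66925 + 0.17204 + 0.11441 + 0.080460 + 0.036443 = 1.0726.
F = −kT ln Z = −12.5 × ln(1.0726) = −12.5 × 0.070086 = -0.876 meV.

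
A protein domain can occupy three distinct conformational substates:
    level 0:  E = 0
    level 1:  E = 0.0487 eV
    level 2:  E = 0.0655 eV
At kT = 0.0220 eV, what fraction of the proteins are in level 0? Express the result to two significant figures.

0.86

Eᵢ/kT = 0, 2.214, 2.977.
Z = Σ e^(−Eᵢ/kT) = e^(−0) + e^(−2.214) + e^(−2.977) = 1.000 + 0.1093 + 0.05095 = 1.160.
P₀ = e^(−E₀/kT) / Z = 1.000/1.160 = 0.86.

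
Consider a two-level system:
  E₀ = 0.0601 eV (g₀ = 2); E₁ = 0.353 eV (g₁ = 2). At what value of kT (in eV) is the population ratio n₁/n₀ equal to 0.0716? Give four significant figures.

0.1111 eV

n₁/n₀ = (g₁/g₀) exp[−(E₁−E₀)/kT] = 0.0716.
⇒ (E₁−E₀)/kT = ln((2/2)/0.0716) = ln(13.9665) = 2.63666.
kT = 0.2929 eV / 2.63666 = 0.1111 eV.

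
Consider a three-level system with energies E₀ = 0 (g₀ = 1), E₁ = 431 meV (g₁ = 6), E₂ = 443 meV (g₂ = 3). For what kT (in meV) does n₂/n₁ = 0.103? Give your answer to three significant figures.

7.60 meV

n₂/n₁ = (g₂/g₁) exp[−(E₂−E₁)/kT] = 0.103.
⇒ (E₂−E₁)/kT = ln((3/6)/0.103) = ln(4.8544) = 1.5799.
kT = 12 meV / 1.5799 = 7.60 meV.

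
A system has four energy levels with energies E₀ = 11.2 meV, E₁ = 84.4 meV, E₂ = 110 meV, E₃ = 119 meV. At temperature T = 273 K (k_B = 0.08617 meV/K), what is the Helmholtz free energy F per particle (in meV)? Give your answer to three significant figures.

9.61 meV

k_BT = 0.08617 × 273 K = 23.524 meV.
Eᵢ/kT = 0.47611, 3.5878, 4.6761, 5.0587.
Z = Σ e^(−Eᵢ/kT) = e^(−0.47611) + e^(−3.5878) + e^(−4.6761) + e^(−5.0587) = 0.62120 + 0.027659 + 0.0093153 + 0.0063538 = 0.66453.
F = −kT ln Z = −23.524 × ln(0.66453) = −23.524 × -0.40868 = 9.61 meV.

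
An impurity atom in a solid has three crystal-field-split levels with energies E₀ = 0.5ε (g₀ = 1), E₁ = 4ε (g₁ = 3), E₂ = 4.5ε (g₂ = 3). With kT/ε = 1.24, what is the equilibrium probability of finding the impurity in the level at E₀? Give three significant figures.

0.771

Eᵢ/kT = 0.40323, 3.2258, 3.6290.
Z = Σ gᵢe^(−Eᵢ/kT) = 1·e^(−0.40323) + 3·e^(−3.2258) + 3·e^(−3.6290) = 0.66816 + 0.11917 + 0.079628 = 0.86696.
P₀ = g₀ e^(−E₀/kT) / Z = 0.66816/0.86696 = 0.771.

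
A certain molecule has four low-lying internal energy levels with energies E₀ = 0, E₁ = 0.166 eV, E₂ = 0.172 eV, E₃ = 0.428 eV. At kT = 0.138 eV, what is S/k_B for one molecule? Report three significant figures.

Eᵢ/kT = 0, 1.2029, 1.2464, 3.1014.
Z = Σ e^(−Eᵢ/kT) = e^(−0) + e^(−1.2029) + e^(−1.2464) + e^(−3.1014) = 1.0000 + 0.30032 + 0.28754 + 0.044986 = 1.6328.
⟨E⟩ = Σ EᵢPᵢ = 0.072614 eV.
S/k_B = ln Z + ⟨E⟩/kT = ln(1.6328) + 0.072614/0.138 = 0.49030 + 0.52619 = 1.02.

1.02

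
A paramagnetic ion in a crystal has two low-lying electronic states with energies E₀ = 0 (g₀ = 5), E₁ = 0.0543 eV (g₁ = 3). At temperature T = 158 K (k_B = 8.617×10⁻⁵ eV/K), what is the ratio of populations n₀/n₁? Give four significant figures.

89.94

k_BT = 8.617×10⁻⁵ × 158 K = 0.0136149 eV.
n₀/n₁ = (g₀/g₁) exp[−(E₀−E₁)/kT] = (5/3) × exp(−(-0.0543 eV)/(0.0136149 eV)) = (5/3) × exp(3.98828) = 89.94.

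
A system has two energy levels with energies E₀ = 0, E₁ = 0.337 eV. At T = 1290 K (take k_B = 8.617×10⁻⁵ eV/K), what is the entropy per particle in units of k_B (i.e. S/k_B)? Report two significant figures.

0.19

k_BT = 8.617×10⁻⁵ × 1290 K = 0.1112 eV.
Eᵢ/kT = 0, 3.031.
Z = Σ e^(−Eᵢ/kT) = e^(−0) + e^(−3.031) = 1.000 + 0.04827 = 1.048.
⟨E⟩ = Σ EᵢPᵢ = 0.01552 eV.
S/k_B = ln Z + ⟨E⟩/kT = ln(1.048) + 0.01552/0.1112 = 0.04688 + 0.1396 = 0.19.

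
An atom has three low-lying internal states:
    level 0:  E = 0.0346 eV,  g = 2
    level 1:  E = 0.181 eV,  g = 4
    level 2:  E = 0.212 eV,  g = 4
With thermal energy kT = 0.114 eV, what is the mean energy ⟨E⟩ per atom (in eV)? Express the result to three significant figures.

Eᵢ/kT = 0.30351, 1.5877, 1.8596.
Z = Σ gᵢe^(−Eᵢ/kT) = 2·e^(−0.30351) + 4·e^(−1.5877) + 4·e^(−1.8596) = 1.4764 + 0.81758 + 0.62294 = 2.9169.
⟨E⟩ = Σ Eᵢ gᵢe^(−Eᵢ/kT) / Z = (0.0346·1.4764 + 0.181·0.81758 + 0.212·0.62294) / 2.9169 = 0.114 eV.

0.114 eV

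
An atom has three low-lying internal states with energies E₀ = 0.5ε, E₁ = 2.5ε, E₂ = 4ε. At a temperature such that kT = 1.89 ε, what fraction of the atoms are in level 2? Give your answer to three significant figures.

Eᵢ/kT = 0.26455, 1.3228, 2.1164.
Z = Σ e^(−Eᵢ/kT) = e^(−0.26455) + e^(−1.3228) + e^(−2.1164) = 0.76755 + 0.26639 + 0.12046 = 1.1544.
P₂ = e^(−E₂/kT) / Z = 0.12046/1.1544 = 0.104.

0.104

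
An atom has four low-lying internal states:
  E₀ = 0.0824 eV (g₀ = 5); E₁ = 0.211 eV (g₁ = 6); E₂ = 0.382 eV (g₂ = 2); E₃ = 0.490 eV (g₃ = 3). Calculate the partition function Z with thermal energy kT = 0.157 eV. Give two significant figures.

Eᵢ/kT = 0.5248, 1.344, 2.433, 3.121.
Z = Σ gᵢe^(−Eᵢ/kT) = 5·e^(−0.5248) + 6·e^(−1.344) + 2·e^(−2.433) + 3·e^(−3.121) = 2.958 + 1.565 + 0.1755 + 0.1323 = 4.831.

Z = 4.8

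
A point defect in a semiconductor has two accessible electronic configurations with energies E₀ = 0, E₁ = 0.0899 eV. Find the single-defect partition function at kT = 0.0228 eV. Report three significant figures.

Z = 1.02

Eᵢ/kT = 0, 3.9430.
Z = Σ e^(−Eᵢ/kT) = e^(−0) + e^(−3.9430) = 1.0000 + 0.019390 = 1.0194.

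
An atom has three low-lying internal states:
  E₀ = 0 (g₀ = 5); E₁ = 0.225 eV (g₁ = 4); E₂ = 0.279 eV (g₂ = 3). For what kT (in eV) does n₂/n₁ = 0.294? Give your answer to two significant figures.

n₂/n₁ = (g₂/g₁) exp[−(E₂−E₁)/kT] = 0.294.
⇒ (E₂−E₁)/kT = ln((3/4)/0.294) = ln(2.551) = 0.9365.
kT = 0.054 eV / 0.9365 = 0.058 eV.

0.058 eV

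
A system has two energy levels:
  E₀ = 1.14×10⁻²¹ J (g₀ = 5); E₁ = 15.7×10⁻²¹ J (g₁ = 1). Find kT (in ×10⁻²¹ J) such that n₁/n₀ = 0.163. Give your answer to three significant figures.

71.2 ×10⁻²¹ J

n₁/n₀ = (g₁/g₀) exp[−(E₁−E₀)/kT] = 0.163.
⇒ (E₁−E₀)/kT = ln((1/5)/0.163) = ln(1.2270) = 0.20457.
kT = 14.56 ×10⁻²¹ J / 0.20457 = 71.2 ×10⁻²¹ J.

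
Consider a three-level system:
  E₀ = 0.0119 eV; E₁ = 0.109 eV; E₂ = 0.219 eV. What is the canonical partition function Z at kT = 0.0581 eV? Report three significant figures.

Z = 0.991

Eᵢ/kT = 0.20482, 1.8761, 3.7694.
Z = Σ e^(−Eᵢ/kT) = e^(−0.20482) + e^(−1.8761) + e^(−3.7694) = 0.81479 + 0.15319 + 0.023066 = 0.99105.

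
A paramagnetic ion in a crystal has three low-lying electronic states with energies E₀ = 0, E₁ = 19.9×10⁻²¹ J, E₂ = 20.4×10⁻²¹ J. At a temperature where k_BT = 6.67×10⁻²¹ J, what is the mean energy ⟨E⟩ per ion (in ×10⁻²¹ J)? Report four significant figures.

Eᵢ/kT = 0, 2.98351, 3.05847.
Z = Σ e^(−Eᵢ/kT) = e^(−0) + e^(−2.98351) + e^(−3.05847) = 1.00000 + 0.0506149 + 0.0469595 = 1.09757.
⟨E⟩ = Σ Eᵢ e^(−Eᵢ/kT) / Z = (0·1.00000 + 19.9·0.0506149 + 20.4·0.0469595) / 1.09757 = 1.791 ×10⁻²¹ J.

1.791 ×10⁻²¹ J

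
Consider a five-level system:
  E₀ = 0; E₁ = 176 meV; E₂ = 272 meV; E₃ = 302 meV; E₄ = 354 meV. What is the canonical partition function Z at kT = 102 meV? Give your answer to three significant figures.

Z = 1.33

Eᵢ/kT = 0, 1.7255, 2.6667, 2.9608, 3.4706.
Z = Σ e^(−Eᵢ/kT) = e^(−0) + e^(−1.7255) + e^(−2.6667) + e^(−2.9608) + e^(−3.4706) = 1.0000 + 0.17808 + 0.069481 + 0.051777 + 0.031098 = 1.3304.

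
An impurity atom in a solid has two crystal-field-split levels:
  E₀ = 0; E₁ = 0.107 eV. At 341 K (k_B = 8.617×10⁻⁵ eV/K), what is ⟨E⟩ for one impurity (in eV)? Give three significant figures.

0.00273 eV

k_BT = 8.617×10⁻⁵ × 341 K = 0.029384 eV.
Eᵢ/kT = 0, 3.6414.
Z = Σ e^(−Eᵢ/kT) = e^(−0) + e^(−3.6414) = 1.0000 + 0.026216 = 1.0262.
⟨E⟩ = Σ Eᵢ e^(−Eᵢ/kT) / Z = (0·1.0000 + 0.107·0.026216) / 1.0262 = 0.00273 eV.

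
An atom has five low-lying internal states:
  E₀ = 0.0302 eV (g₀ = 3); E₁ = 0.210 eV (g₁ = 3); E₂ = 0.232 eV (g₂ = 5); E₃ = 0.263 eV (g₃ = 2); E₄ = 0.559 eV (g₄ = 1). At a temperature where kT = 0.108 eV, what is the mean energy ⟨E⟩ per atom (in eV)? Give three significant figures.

Eᵢ/kT = 0.27963, 1.9444, 2.1481, 2.4352, 5.1759.
Z = Σ gᵢe^(−Eᵢ/kT) = 3·e^(−0.27963) + 3·e^(−1.9444) + 5·e^(−2.1481) + 2·e^(−2.4352) + 1·e^(−5.1759) = 2.2682 + 0.42922 + 0.58353 + 0.17516 + 0.0056511 = 3.4618.
⟨E⟩ = Σ Eᵢ gᵢe^(−Eᵢ/kT) / Z = (0.0302·2.2682 + 0.210·0.42922 + 0.232·0.58353 + 0.263·0.17516 + 0.559·0.0056511) / 3.4618 = 0.0992 eV.

0.0992 eV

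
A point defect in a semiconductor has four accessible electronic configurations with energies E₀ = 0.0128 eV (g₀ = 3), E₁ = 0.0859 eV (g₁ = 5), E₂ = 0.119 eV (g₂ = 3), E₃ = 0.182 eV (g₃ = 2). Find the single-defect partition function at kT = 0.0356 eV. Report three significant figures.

Eᵢ/kT = 0.35955, 2.4129, 3.3427, 5.1124.
Z = Σ gᵢe^(−Eᵢ/kT) = 3·e^(−0.35955) + 5·e^(−2.4129) + 3·e^(−3.3427) + 2·e^(−5.1124) = 2.0940 + 0.44778 + 0.10602 + 0.012043 = 2.6598.

Z = 2.66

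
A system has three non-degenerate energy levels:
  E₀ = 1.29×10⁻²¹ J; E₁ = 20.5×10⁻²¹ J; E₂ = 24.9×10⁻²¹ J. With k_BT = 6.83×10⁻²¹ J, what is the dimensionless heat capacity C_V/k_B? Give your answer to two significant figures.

Eᵢ/kT = 0.1889, 3.001, 3.646.
Z = Σ e^(−Eᵢ/kT) = e^(−0.1889) + e^(−3.001) + e^(−3.646) = 0.8279 + 0.04974 + 0.02610 = 0.9037.
⟨E⟩ = 3.029, ⟨E²⟩ = 42.56.
C_V/k_B = (⟨E²⟩ − ⟨E⟩²)/(kT)² = (42.56 − 9.175)/46.65 = 0.72.

0.72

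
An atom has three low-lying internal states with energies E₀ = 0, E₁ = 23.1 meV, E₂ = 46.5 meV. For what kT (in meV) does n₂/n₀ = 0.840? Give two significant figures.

n₂/n₀ = exp[−(E₂−E₀)/kT] = 0.840.
⇒ (E₂−E₀)/kT = ln(1/0.840) = ln(1.190) = 0.1740.
kT = 46.5 meV / 0.1740 = 270 meV.

270 meV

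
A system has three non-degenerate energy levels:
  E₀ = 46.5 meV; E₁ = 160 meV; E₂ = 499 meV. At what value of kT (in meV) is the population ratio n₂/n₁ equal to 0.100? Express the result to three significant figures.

n₂/n₁ = exp[−(E₂−E₁)/kT] = 0.100.
⇒ (E₂−E₁)/kT = ln(1/0.100) = ln(10.000) = 2.3026.
kT = 339 meV / 2.3026 = 147 meV.

147 meV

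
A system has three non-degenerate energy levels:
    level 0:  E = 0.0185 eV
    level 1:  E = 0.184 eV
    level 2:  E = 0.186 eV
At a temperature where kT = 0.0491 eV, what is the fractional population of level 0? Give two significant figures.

Eᵢ/kT = 0.3768, 3.747, 3.788.
Z = Σ e^(−Eᵢ/kT) = e^(−0.3768) + e^(−3.747) + e^(−3.788) = 0.6861 + 0.02359 + 0.02264 = 0.7323.
P₀ = e^(−E₀/kT) / Z = 0.6861/0.7323 = 0.94.

0.94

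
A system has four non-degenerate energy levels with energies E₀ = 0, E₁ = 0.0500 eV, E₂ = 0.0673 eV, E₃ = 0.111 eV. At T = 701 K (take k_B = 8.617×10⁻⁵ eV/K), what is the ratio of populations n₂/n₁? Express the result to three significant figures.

k_BT = 8.617×10⁻⁵ × 701 K = 0.060405 eV.
n₂/n₁ = exp[−(E₂−E₁)/kT] = exp(−(0.0173 eV)/(0.060405 eV)) = exp(-0.28640) = 0.751.

0.751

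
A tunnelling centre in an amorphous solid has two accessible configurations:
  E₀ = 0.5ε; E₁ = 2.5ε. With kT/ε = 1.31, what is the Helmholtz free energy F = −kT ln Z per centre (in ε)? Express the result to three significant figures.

Eᵢ/kT = 0.38168, 1.9084.
Z = Σ e^(−Eᵢ/kT) = e^(−0.38168) + e^(−1.9084) = 0.68271 + 0.14832 = 0.83103.
F = −kT ln Z = −1.31 × ln(0.83103) = −1.31 × -0.18509 = 0.242 ε.

0.242 ε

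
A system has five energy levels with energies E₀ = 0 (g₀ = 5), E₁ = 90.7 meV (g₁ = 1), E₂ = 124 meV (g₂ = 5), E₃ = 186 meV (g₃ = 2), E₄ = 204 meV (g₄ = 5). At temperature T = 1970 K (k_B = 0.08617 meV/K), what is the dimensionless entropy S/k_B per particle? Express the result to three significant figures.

k_BT = 0.08617 × 1970 K = 169.75 meV.
Eᵢ/kT = 0, 0.53432, 0.73049, 1.0957, 1.2018.
Z = Σ gᵢe^(−Eᵢ/kT) = 5·e^(−0) + 1·e^(−0.53432) + 5·e^(−0.73049) + 2·e^(−1.0957) + 5·e^(−1.2018) = 5.0000 + 0.58607 + 2.4084 + 0.66861 + 1.5033 = 10.166.
⟨E⟩ = Σ EᵢPᵢ = 77.005 meV.
S/k_B = ln Z + ⟨E⟩/kT = ln(10.166) + 77.005/169.75 = 2.3190 + 0.45364 = 2.77.

2.77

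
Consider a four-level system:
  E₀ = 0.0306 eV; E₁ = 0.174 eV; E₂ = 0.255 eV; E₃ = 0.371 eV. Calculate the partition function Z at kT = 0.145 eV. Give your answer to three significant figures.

Z = 1.36

Eᵢ/kT = 0.21103, 1.2000, 1.7586, 2.5586.
Z = Σ e^(−Eᵢ/kT) = e^(−0.21103) + e^(−1.2000) + e^(−1.7586) + e^(−2.5586) = 0.80975 + 0.30119 + 0.17229 + 0.077413 = 1.3606.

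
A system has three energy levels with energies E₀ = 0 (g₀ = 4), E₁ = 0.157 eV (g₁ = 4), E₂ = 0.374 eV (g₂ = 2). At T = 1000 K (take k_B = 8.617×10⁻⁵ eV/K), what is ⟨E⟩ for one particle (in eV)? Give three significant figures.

0.0238 eV

k_BT = 8.617×10⁻⁵ × 1000 K = 0.086170 eV.
Eᵢ/kT = 0, 1.8220, 4.3403.
Z = Σ gᵢe^(−Eᵢ/kT) = 4·e^(−0) + 4·e^(−1.8220) + 2·e^(−4.3403) = 4.0000 + 0.64681 + 0.026065 = 4.6729.
⟨E⟩ = Σ Eᵢ gᵢe^(−Eᵢ/kT) / Z = (0·4.0000 + 0.157·0.64681 + 0.374·0.026065) / 4.6729 = 0.0238 eV.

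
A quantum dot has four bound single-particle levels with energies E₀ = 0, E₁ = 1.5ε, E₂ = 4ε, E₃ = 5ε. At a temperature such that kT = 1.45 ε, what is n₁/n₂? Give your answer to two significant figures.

n₁/n₂ = exp[−(E₁−E₂)/kT] = exp(−(-2.5ε)/(1.45ε)) = exp(1.724) = 5.6.

5.6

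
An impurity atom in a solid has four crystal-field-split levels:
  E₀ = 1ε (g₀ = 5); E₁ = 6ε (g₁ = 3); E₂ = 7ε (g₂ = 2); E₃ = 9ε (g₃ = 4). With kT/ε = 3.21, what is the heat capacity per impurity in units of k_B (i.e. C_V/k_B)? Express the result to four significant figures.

Eᵢ/kT = 0.311526, 1.86916, 2.18069, 2.80374.
Z = Σ gᵢe^(−Eᵢ/kT) = 5·e^(−0.311526) + 3·e^(−1.86916) + 2·e^(−2.18069) + 4·e^(−2.80374) = 3.66164 + 0.462760 + 0.225927 + 0.242332 = 4.59266.
⟨E⟩ = 2.22108 ε, ⟨E²⟩ = 11.1091 ε².
C_V/k_B = (⟨E²⟩ − ⟨E⟩²)/(kT)² = (11.1091 − 4.93320)/10.3041 = 0.5994.

0.5994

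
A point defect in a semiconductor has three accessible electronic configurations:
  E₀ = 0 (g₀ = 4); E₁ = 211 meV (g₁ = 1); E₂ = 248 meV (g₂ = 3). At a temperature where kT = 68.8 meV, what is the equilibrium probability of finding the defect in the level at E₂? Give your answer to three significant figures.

Eᵢ/kT = 0, 3.0669, 3.6047.
Z = Σ gᵢe^(−Eᵢ/kT) = 4·e^(−0) + 1·e^(−3.0669) + 3·e^(−3.6047) = 4.0000 + 0.046565 + 0.081587 = 4.1282.
P₂ = g₂ e^(−E₂/kT) / Z = 0.081587/4.1282 = 0.0198.

0.0198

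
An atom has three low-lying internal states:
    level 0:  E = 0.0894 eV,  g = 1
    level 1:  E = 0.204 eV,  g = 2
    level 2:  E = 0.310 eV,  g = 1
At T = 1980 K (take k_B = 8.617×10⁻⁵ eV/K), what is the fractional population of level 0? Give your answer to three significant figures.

0.436

k_BT = 8.617×10⁻⁵ × 1980 K = 0.17062 eV.
Eᵢ/kT = 0.52397, 1.1956, 1.8169.
Z = Σ gᵢe^(−Eᵢ/kT) = 1·e^(−0.52397) + 2·e^(−1.1956) + 1·e^(−1.8169) = 0.59216 + 0.60504 + 0.16253 = 1.3597.
P₀ = g₀ e^(−E₀/kT) / Z = 0.59216/1.3597 = 0.436.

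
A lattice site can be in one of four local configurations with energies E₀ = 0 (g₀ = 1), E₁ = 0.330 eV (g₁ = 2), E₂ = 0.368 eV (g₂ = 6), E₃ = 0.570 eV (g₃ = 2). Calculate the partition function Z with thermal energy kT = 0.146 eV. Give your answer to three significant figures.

Z = 1.73

Eᵢ/kT = 0, 2.2603, 2.5205, 3.9041.
Z = Σ gᵢe^(−Eᵢ/kT) = 1·e^(−0) + 2·e^(−2.2603) + 6·e^(−2.5205) + 2·e^(−3.9041) = 1.0000 + 0.20864 + 0.48252 + 0.040318 = 1.7315.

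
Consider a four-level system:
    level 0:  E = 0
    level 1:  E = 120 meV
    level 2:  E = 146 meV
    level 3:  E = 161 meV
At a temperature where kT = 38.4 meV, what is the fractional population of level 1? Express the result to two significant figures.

0.041

Eᵢ/kT = 0, 3.125, 3.802, 4.193.
Z = Σ e^(−Eᵢ/kT) = e^(−0) + e^(−3.125) + e^(−3.802) + e^(−4.193) = 1.000 + 0.04394 + 0.02233 + 0.01510 = 1.081.
P₁ = e^(−E₁/kT) / Z = 0.04394/1.081 = 0.041.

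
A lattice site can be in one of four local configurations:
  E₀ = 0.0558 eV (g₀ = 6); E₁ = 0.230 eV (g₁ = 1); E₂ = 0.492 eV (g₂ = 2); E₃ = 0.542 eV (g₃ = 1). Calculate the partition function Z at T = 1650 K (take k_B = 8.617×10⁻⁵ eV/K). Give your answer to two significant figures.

Z = 4.3

k_BT = 8.617×10⁻⁵ × 1650 K = 0.1422 eV.
Eᵢ/kT = 0.3924, 1.617, 3.460, 3.812.
Z = Σ gᵢe^(−Eᵢ/kT) = 6·e^(−0.3924) + 1·e^(−1.617) + 2·e^(−3.460) + 1·e^(−3.812) = 4.053 + 0.1985 + 0.06286 + 0.02210 = 4.336.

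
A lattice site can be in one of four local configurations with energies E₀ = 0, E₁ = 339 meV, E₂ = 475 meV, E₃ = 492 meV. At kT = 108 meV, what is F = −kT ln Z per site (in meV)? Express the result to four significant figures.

Eᵢ/kT = 0, 3.13889, 4.39815, 4.55556.
Z = Σ e^(−Eᵢ/kT) = e^(−0) + e^(−3.13889) + e^(−4.39815) + e^(−4.55556) = 1.00000 + 0.0433309 + 0.0123001 + 0.0105086 = 1.06614.
F = −kT ln Z = −108 × ln(1.06614) = −108 × 0.0640446 = -6.917 meV.

-6.917 meV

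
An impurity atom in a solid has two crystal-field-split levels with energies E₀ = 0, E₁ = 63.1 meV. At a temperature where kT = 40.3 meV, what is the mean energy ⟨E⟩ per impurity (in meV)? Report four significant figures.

10.91 meV

Eᵢ/kT = 0, 1.56576.
Z = Σ e^(−Eᵢ/kT) = e^(−0) + e^(−1.56576) = 1.00000 + 0.208929 = 1.20893.
⟨E⟩ = Σ Eᵢ e^(−Eᵢ/kT) / Z = (0·1.00000 + 63.1·0.208929) / 1.20893 = 10.91 meV.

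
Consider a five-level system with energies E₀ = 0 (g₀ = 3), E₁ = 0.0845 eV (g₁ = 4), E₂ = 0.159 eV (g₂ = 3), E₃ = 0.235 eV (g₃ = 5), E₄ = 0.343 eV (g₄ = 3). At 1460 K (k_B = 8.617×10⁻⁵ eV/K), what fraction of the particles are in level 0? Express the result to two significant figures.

k_BT = 8.617×10⁻⁵ × 1460 K = 0.1258 eV.
Eᵢ/kT = 0, 0.6717, 1.264, 1.868, 2.727.
Z = Σ gᵢe^(−Eᵢ/kT) = 3·e^(−0) + 4·e^(−0.6717) + 3·e^(−1.264) + 5·e^(−1.868) + 3·e^(−2.727) = 3.000 + 2.043 + 0.8476 + 0.7722 + 0.1962 = 6.859.
P₀ = g₀ e^(−E₀/kT) / Z = 3.000/6.859 = 0.44.

0.44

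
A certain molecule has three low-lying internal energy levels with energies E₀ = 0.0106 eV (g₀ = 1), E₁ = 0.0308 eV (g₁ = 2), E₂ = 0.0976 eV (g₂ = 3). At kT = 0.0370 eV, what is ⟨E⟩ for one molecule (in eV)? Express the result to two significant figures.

0.030 eV

Eᵢ/kT = 0.2865, 0.8324, 2.638.
Z = Σ gᵢe^(−Eᵢ/kT) = 1·e^(−0.2865) + 2·e^(−0.8324) + 3·e^(−2.638) = 0.7509 + 0.8700 + 0.2145 = 1.835.
⟨E⟩ = Σ Eᵢ gᵢe^(−Eᵢ/kT) / Z = (0.0106·0.7509 + 0.0308·0.8700 + 0.0976·0.2145) / 1.835 = 0.030 eV.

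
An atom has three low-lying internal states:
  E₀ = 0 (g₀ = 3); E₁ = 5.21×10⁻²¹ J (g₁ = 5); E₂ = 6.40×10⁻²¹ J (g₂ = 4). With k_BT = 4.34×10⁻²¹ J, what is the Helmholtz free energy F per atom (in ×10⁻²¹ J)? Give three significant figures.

-7.34 ×10⁻²¹ J

Eᵢ/kT = 0, 1.2005, 1.4747.
Z = Σ gᵢe^(−Eᵢ/kT) = 3·e^(−0) + 5·e^(−1.2005) + 4·e^(−1.4747) = 3.0000 + 1.5052 + 0.91539 = 5.4206.
F = −kT ln Z = −4.34 × ln(5.4206) = −4.34 × 1.6902 = -7.34 ×10⁻²¹ J.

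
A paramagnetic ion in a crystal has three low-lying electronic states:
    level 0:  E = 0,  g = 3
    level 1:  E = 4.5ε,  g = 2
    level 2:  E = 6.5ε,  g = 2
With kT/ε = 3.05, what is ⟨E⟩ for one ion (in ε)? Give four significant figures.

Eᵢ/kT = 0, 1.47541, 2.13115.
Z = Σ gᵢe^(−Eᵢ/kT) = 3·e^(−0) + 2·e^(−1.47541) + 2·e^(−2.13115) = 3.00000 + 0.457370 + 0.237401 = 3.69477.
⟨E⟩ = Σ Eᵢ gᵢe^(−Eᵢ/kT) / Z = (0·3.00000 + 4.5·0.457370 + 6.5·0.237401) / 3.69477 = 0.9747 ε.

0.9747 ε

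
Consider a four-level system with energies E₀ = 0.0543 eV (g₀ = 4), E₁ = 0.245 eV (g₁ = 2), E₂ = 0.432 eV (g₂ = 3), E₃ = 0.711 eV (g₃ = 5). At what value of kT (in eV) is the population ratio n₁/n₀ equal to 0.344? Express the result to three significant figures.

0.510 eV

n₁/n₀ = (g₁/g₀) exp[−(E₁−E₀)/kT] = 0.344.
⇒ (E₁−E₀)/kT = ln((2/4)/0.344) = ln(1.4535) = 0.37397.
kT = 0.1907 eV / 0.37397 = 0.510 eV.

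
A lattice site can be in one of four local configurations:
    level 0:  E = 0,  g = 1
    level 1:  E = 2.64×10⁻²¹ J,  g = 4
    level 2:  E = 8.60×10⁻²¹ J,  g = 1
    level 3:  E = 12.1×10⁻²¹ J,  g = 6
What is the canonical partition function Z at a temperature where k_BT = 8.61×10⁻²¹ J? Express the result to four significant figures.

Z = 5.784

Eᵢ/kT = 0, 0.306620, 0.998839, 1.40534.
Z = Σ gᵢe^(−Eᵢ/kT) = 1·e^(−0) + 4·e^(−0.306620) + 1·e^(−0.998839) + 6·e^(−1.40534) = 1.00000 + 2.94372 + 0.368307 + 1.47170 = 5.78373.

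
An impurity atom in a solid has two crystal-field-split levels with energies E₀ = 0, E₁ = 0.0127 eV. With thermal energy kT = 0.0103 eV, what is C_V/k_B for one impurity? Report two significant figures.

0.27

Eᵢ/kT = 0, 1.233.
Z = Σ e^(−Eᵢ/kT) = e^(−0) + e^(−1.233) = 1.000 + 0.2914 = 1.291.
⟨E⟩ = 0.002867 eV, ⟨E²⟩ = 0.00003641 eV².
C_V/k_B = (⟨E²⟩ − ⟨E⟩²)/(kT)² = (0.00003641 − 0.000008220)/0.0001061 = 0.27.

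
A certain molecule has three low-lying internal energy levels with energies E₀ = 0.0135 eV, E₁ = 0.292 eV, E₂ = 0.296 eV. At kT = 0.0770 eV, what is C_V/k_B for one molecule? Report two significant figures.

0.63

Eᵢ/kT = 0.1753, 3.792, 3.844.
Z = Σ e^(−Eᵢ/kT) = e^(−0.1753) + e^(−3.792) + e^(−3.844) = 0.8392 + 0.02255 + 0.02141 = 0.8832.
⟨E⟩ = 0.02746 eV, ⟨E²⟩ = 0.004474 eV².
C_V/k_B = (⟨E²⟩ − ⟨E⟩²)/(kT)² = (0.004474 − 0.0007541)/0.005929 = 0.63.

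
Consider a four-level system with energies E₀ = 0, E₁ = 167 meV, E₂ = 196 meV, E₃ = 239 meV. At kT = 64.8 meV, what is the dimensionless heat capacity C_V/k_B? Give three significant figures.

Eᵢ/kT = 0, 2.5772, 3.0247, 3.6883.
Z = Σ e^(−Eᵢ/kT) = e^(−0) + e^(−2.5772) + e^(−3.0247) + e^(−3.6883) = 1.0000 + 0.075986 + 0.048572 + 0.025014 = 1.1496.
⟨E⟩ = 24.520 meV, ⟨E²⟩ = 4709.4 meV².
C_V/k_B = (⟨E²⟩ − ⟨E⟩²)/(kT)² = (4709.4 − 601.23)/4199.0 = 0.978.

0.978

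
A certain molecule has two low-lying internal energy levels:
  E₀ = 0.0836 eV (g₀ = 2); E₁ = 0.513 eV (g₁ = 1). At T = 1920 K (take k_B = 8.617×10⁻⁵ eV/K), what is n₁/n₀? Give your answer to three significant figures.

k_BT = 8.617×10⁻⁵ × 1920 K = 0.16545 eV.
n₁/n₀ = (g₁/g₀) exp[−(E₁−E₀)/kT] = (1/2) × exp(−(0.4294 eV)/(0.16545 eV)) = (1/2) × exp(-2.5953) = 0.0373.

0.0373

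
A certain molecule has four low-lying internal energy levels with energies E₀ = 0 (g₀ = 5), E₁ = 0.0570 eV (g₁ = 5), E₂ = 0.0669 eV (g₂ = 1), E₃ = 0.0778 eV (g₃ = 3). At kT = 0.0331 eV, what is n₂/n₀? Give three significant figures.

0.0265

n₂/n₀ = (g₂/g₀) exp[−(E₂−E₀)/kT] = (1/5) × exp(−(0.0669 eV)/(0.0331 eV)) = (1/5) × exp(-2.0211) = 0.0265.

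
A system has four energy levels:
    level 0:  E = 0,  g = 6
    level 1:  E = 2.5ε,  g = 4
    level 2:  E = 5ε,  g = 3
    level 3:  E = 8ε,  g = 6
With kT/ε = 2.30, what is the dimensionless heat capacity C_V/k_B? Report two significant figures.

0.56

Eᵢ/kT = 0, 1.087, 2.174, 3.478.
Z = Σ gᵢe^(−Eᵢ/kT) = 6·e^(−0) + 4·e^(−1.087) + 3·e^(−2.174) + 6·e^(−3.478) = 6.000 + 1.349 + 0.3412 + 0.1852 = 7.875.
⟨E⟩ = 0.8330 ε, ⟨E²⟩ = 3.659 ε².
C_V/k_B = (⟨E²⟩ − ⟨E⟩²)/(kT)² = (3.659 − 0.6939)/5.290 = 0.56.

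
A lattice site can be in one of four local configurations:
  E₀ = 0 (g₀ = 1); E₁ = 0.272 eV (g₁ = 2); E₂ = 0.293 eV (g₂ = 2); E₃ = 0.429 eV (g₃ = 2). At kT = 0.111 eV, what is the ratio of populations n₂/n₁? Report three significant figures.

n₂/n₁ = (g₂/g₁) exp[−(E₂−E₁)/kT] = (2/2) × exp(−(0.021 eV)/(0.111 eV)) = (2/2) × exp(-0.18919) = 0.828.

0.828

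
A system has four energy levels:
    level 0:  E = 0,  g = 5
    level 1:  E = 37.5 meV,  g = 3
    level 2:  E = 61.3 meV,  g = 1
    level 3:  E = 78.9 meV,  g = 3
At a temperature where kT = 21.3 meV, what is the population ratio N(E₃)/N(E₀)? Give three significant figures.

n₃/n₀ = (g₃/g₀) exp[−(E₃−E₀)/kT] = (3/5) × exp(−(78.9 meV)/(21.3 meV)) = (3/5) × exp(-3.7042) = 0.0148.

0.0148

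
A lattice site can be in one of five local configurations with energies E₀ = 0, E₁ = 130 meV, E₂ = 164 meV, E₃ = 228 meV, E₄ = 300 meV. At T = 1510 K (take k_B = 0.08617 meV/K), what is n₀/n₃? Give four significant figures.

5.768

k_BT = 0.08617 × 1510 K = 130.117 meV.
n₀/n₃ = exp[−(E₀−E₃)/kT] = exp(−(-228 meV)/(130.117 meV)) = exp(1.75227) = 5.768.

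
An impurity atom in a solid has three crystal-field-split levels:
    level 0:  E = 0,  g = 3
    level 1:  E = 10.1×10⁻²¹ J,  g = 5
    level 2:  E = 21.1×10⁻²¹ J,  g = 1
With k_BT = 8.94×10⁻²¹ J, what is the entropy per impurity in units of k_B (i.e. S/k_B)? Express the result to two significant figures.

2.0

Eᵢ/kT = 0, 1.130, 2.360.
Z = Σ gᵢe^(−Eᵢ/kT) = 3·e^(−0) + 5·e^(−1.130) + 1·e^(−2.360) = 3.000 + 1.615 + 0.09442 = 4.709.
⟨E⟩ = Σ EᵢPᵢ = 3.887 ×10⁻²¹ J.
S/k_B = ln Z + ⟨E⟩/kT = ln(4.709) + 3.887/8.94 = 1.549 + 0.4348 = 2.0.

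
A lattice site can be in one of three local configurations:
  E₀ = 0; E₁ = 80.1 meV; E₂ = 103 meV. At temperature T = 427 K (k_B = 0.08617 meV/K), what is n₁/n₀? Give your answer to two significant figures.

k_BT = 0.08617 × 427 K = 36.79 meV.
n₁/n₀ = exp[−(E₁−E₀)/kT] = exp(−(80.1 meV)/(36.79 meV)) = exp(-2.177) = 0.11.

0.11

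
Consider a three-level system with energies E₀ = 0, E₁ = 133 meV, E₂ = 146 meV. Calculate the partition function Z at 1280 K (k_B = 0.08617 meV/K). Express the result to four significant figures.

k_BT = 0.08617 × 1280 K = 110.298 meV.
Eᵢ/kT = 0, 1.20582, 1.32369.
Z = Σ e^(−Eᵢ/kT) = e^(−0) + e^(−1.20582) + e^(−1.32369) = 1.00000 + 0.299446 + 0.266151 = 1.56560.

Z = 1.566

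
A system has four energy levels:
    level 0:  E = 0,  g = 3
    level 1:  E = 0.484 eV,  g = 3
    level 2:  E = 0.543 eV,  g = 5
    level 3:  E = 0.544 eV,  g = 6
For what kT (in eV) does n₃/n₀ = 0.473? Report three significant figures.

n₃/n₀ = (g₃/g₀) exp[−(E₃−E₀)/kT] = 0.473.
⇒ (E₃−E₀)/kT = ln((6/3)/0.473) = ln(4.2283) = 1.4418.
kT = 0.544 eV / 1.4418 = 0.377 eV.

0.377 eV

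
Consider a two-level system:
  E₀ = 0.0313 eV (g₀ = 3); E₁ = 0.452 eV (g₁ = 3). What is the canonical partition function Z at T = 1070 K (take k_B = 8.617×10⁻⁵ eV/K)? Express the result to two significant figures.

k_BT = 8.617×10⁻⁵ × 1070 K = 0.09220 eV.
Eᵢ/kT = 0.3395, 4.902.
Z = Σ gᵢe^(−Eᵢ/kT) = 3·e^(−0.3395) + 3·e^(−4.902) = 2.136 + 0.02230 = 2.158.

Z = 2.2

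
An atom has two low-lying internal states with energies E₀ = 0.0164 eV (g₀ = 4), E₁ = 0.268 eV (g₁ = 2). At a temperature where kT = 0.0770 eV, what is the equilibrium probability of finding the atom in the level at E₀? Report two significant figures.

Eᵢ/kT = 0.2130, 3.481.
Z = Σ gᵢe^(−Eᵢ/kT) = 4·e^(−0.2130) + 2·e^(−3.481) = 3.233 + 0.06155 = 3.295.
P₀ = g₀ e^(−E₀/kT) / Z = 3.233/3.295 = 0.98.

0.98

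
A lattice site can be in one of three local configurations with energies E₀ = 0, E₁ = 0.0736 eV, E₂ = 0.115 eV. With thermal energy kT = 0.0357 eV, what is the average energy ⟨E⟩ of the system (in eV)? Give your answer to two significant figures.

Eᵢ/kT = 0, 2.062, 3.221.
Z = Σ e^(−Eᵢ/kT) = e^(−0) + e^(−2.062) + e^(−3.221) = 1.000 + 0.1272 + 0.03992 = 1.167.
⟨E⟩ = Σ Eᵢ e^(−Eᵢ/kT) / Z = (0·1.000 + 0.0736·0.1272 + 0.115·0.03992) / 1.167 = 0.012 eV.

0.012 eV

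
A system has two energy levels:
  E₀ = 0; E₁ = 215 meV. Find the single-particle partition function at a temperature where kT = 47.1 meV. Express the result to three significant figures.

Z = 1.01

Eᵢ/kT = 0, 4.5648.
Z = Σ e^(−Eᵢ/kT) = e^(−0) + e^(−4.5648) = 1.0000 + 0.010412 = 1.0104.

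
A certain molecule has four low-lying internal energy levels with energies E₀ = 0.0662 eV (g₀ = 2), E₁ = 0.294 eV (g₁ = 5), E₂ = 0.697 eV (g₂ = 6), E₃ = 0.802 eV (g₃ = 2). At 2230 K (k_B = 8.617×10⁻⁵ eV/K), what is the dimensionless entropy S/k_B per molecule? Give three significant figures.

2.05

k_BT = 8.617×10⁻⁵ × 2230 K = 0.19216 eV.
Eᵢ/kT = 0.34450, 1.5300, 3.6272, 4.1736.
Z = Σ gᵢe^(−Eᵢ/kT) = 2·e^(−0.34450) + 5·e^(−1.5300) + 6·e^(−3.6272) + 2·e^(−4.1736) = 1.4171 + 1.0827 + 0.15954 + 0.030793 = 2.6901.
⟨E⟩ = Σ EᵢPᵢ = 0.20372 eV.
S/k_B = ln Z + ⟨E⟩/kT = ln(2.6901) + 0.20372/0.19216 = 0.98958 + 1.0602 = 2.05.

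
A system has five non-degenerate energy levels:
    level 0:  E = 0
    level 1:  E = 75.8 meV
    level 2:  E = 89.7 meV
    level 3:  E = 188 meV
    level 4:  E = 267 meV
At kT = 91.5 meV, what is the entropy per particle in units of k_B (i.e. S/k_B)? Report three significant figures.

1.27

Eᵢ/kT = 0, 0.82842, 0.98033, 2.0546, 2.9180.
Z = Σ e^(−Eᵢ/kT) = e^(−0) + e^(−0.82842) + e^(−0.98033) + e^(−2.0546) + e^(−2.9180) = 1.0000 + 0.43674 + 0.37519 + 0.12814 + 0.054042 = 1.9941.
⟨E⟩ = Σ EᵢPᵢ = 52.795 meV.
S/k_B = ln Z + ⟨E⟩/kT = ln(1.9941) + 52.795/91.5 = 0.69019 + 0.57699 = 1.27.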